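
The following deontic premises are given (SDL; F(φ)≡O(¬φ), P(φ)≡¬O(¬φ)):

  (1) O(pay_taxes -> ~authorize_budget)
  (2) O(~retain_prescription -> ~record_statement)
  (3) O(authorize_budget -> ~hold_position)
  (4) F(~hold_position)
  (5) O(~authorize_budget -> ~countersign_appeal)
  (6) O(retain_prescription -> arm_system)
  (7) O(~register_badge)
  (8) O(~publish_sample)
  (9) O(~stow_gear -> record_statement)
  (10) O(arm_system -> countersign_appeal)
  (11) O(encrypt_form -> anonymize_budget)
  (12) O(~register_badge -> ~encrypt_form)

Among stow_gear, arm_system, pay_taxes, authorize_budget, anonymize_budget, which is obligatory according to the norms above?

F(~hold_position) at premise 4 means O(hold_position).
Premise 3, O(authorize_budget -> ~hold_position), contraposes to O(hold_position -> ~authorize_budget); with O(hold_position) we get O(~authorize_budget).
Applying K to premise 5 (O(~authorize_budget -> ~countersign_appeal)) and O(~authorize_budget) yields O(~countersign_appeal).
Premise 10 is O(arm_system -> countersign_appeal); contrapositively O(~countersign_appeal -> ~arm_system). Since O(~countersign_appeal) holds, K gives O(~arm_system).
Premise 6, O(retain_prescription -> arm_system), contraposes to O(~arm_system -> ~retain_prescription); with O(~arm_system) we get O(~retain_prescription).
Applying K to premise 2 (O(~retain_prescription -> ~record_statement)) and O(~retain_prescription) yields O(~record_statement).
Premise 9, O(~stow_gear -> record_statement), contraposes to O(~record_statement -> stow_gear); with O(~record_statement) we get O(stow_gear).
So O(stow_gear) holds — stow_gear is obligatory. None of the other listed options is made obligatory by any chain of premises.

stow_gear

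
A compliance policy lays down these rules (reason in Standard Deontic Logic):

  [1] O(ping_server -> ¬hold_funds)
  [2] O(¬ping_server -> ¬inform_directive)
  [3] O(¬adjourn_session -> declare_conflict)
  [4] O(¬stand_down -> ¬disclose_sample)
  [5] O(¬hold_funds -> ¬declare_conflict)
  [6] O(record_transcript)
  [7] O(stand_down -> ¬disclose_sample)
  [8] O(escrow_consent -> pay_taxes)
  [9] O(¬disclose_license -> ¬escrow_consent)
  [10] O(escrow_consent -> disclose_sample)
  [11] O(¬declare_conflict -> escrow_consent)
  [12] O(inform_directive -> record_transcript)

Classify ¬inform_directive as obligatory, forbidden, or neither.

Premises 4 and 7 cover both cases: O(¬stand_down -> ¬disclose_sample) and O(stand_down -> ¬disclose_sample). Since ¬stand_down ∨ stand_down is a tautology, O(¬disclose_sample) follows.
Premise 10, O(escrow_consent -> disclose_sample), contraposes to O(¬disclose_sample -> ¬escrow_consent); with O(¬disclose_sample) we get O(¬escrow_consent).
Premise 11 is O(¬declare_conflict -> escrow_consent); contrapositively O(¬escrow_consent -> declare_conflict). Since O(¬escrow_consent) holds, K gives O(declare_conflict).
The contrapositive of premise 5 (O(¬hold_funds -> ¬declare_conflict)) is O(declare_conflict -> hold_funds), and O(declare_conflict) is already established, so O(hold_funds).
Premise 1, O(ping_server -> ¬hold_funds), contraposes to O(hold_funds -> ¬ping_server); with O(hold_funds) we get O(¬ping_server).
Premise 2 is O(¬ping_server -> ¬inform_directive); since O(¬ping_server), deontic closure gives O(¬inform_directive).
Premises 3, 6, 8, 9, 12 do not contribute to this derivation.
Hence ¬inform_directive is obligatory.

Obligatory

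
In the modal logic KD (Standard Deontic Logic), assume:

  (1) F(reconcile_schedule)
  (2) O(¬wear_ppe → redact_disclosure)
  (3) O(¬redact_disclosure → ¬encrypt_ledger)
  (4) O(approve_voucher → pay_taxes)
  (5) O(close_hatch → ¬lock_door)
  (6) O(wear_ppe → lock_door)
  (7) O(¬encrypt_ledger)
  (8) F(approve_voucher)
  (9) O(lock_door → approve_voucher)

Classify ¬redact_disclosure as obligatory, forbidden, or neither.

Forbidden

Premise 8 is F(approve_voucher), i.e. O(¬approve_voucher).
The contrapositive of premise 9 (O(lock_door → approve_voucher)) is O(¬approve_voucher → ¬lock_door), and O(¬approve_voucher) is already established, so O(¬lock_door).
The contrapositive of premise 6 (O(wear_ppe → lock_door)) is O(¬lock_door → ¬wear_ppe), and O(¬lock_door) is already established, so O(¬wear_ppe).
Applying K to premise 2 (O(¬wear_ppe → redact_disclosure)) and O(¬wear_ppe) yields O(redact_disclosure).
Premises 1, 3, 4, 5, 7 do not contribute to this derivation.
Thus O(redact_disclosure), which is F(¬redact_disclosure): ¬redact_disclosure is forbidden.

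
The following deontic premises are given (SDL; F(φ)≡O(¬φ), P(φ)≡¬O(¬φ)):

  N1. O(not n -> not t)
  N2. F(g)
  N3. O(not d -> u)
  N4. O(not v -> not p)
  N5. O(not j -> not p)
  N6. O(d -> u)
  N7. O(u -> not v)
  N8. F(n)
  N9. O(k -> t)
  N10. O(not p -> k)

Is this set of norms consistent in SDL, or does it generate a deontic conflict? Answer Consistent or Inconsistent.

Premises 3 and 6 are O(not d -> u) and O(d -> u); every ideal world satisfies not d or d, so in either case u holds — hence O(u).
Applying K to premise 7 (O(u -> not v)) and O(u) yields O(not v).
From O(not v) and premise 4, O(not v -> not p), we obtain O(not p).
From O(not p) and premise 10, O(not p -> k), we obtain O(k).
From O(k) and premise 9, O(k -> t), we obtain O(t).
Premise 1 is O(not n -> not t); contrapositively O(t -> n). Since O(t) holds, K gives O(n).
Yet premise 8 is F(n), i.e. O(not n).
We now have both O(n) and O(not n) — n is simultaneously obligatory and forbidden, violating the D-axiom.

Inconsistent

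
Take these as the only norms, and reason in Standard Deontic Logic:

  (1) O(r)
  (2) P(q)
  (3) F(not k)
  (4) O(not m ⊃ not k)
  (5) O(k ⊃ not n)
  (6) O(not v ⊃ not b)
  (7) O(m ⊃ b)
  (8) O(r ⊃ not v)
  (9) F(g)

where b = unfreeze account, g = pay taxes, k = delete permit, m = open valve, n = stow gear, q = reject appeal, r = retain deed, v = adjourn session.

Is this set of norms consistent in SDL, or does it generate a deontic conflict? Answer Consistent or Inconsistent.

Premise 1 states O(r) outright.
With premise 8, O(r ⊃ not v), the K-axiom yields O(not v).
From O(not v) and premise 6, O(not v ⊃ not b), we obtain O(not b).
The contrapositive of premise 7 (O(m ⊃ b)) is O(not b ⊃ not m), and O(not b) is already established, so O(not m).
Premise 4 is O(not m ⊃ not k); since O(not m), deontic closure gives O(not k).
However, F(not k) at premise 3 amounts to O(k).
We now have both O(not k) and O(k) — k is simultaneously obligatory and forbidden, violating the D-axiom.

Inconsistent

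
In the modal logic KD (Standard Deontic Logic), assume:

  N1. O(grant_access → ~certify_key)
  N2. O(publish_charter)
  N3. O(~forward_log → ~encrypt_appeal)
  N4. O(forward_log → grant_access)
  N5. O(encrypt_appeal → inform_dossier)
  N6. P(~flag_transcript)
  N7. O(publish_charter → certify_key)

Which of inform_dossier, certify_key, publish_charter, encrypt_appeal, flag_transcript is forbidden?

encrypt_appeal

Premise 2 gives O(publish_charter).
Premise 7 is O(publish_charter → certify_key); since O(publish_charter), deontic closure gives O(certify_key).
The contrapositive of premise 1 (O(grant_access → ~certify_key)) is O(certify_key → ~grant_access), and O(certify_key) is already established, so O(~grant_access).
The contrapositive of premise 4 (O(forward_log → grant_access)) is O(~grant_access → ~forward_log), and O(~grant_access) is already established, so O(~forward_log).
From O(~forward_log) and premise 3, O(~forward_log → ~encrypt_appeal), we obtain O(~encrypt_appeal).
So O(~encrypt_appeal) holds, i.e. encrypt_appeal is forbidden. None of the other listed options is forbidden under the premises.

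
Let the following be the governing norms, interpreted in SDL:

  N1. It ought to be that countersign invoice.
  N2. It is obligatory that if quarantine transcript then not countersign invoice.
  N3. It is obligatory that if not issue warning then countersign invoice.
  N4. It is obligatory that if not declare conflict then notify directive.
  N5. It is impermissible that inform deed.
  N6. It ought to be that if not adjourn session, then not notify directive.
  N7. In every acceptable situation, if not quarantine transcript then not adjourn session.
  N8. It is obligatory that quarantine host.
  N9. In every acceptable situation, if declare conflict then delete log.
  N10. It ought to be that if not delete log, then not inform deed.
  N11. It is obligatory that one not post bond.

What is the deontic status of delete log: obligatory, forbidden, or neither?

Premise 1 gives O(countersign_invoice).
The contrapositive of premise 2 (O(quarantine_transcript → ¬countersign_invoice)) is O(countersign_invoice → ¬quarantine_transcript), and O(countersign_invoice) is already established, so O(¬quarantine_transcript).
Applying K to premise 7 (O(¬quarantine_transcript → ¬adjourn_session)) and O(¬quarantine_transcript) yields O(¬adjourn_session).
Applying K to premise 6 (O(¬adjourn_session → ¬notify_directive)) and O(¬adjourn_session) yields O(¬notify_directive).
The contrapositive of premise 4 (O(¬declare_conflict → notify_directive)) is O(¬notify_directive → declare_conflict), and O(¬notify_directive) is already established, so O(declare_conflict).
With premise 9, O(declare_conflict → delete_log), the K-axiom yields O(delete_log).
Premises 3, 5, 8, 10, 11 do not contribute to this derivation.
Hence delete_log is obligatory.

Obligatory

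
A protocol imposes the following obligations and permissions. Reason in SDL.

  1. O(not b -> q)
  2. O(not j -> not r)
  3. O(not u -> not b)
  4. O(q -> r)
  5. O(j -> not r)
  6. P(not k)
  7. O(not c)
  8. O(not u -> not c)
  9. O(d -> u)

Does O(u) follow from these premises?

Yes

Premises 5 and 2 cover both cases: O(j -> not r) and O(not j -> not r). Since j ∨ not j is a tautology, O(not r) follows.
The contrapositive of premise 4 (O(q -> r)) is O(not r -> not q), and O(not r) is already established, so O(not q).
Premise 1, O(not b -> q), contraposes to O(not q -> b); with O(not q) we get O(b).
The contrapositive of premise 3 (O(not u -> not b)) is O(b -> u), and O(b) is already established, so O(u).
Premises 6, 7, 8, 9 do not contribute to this derivation.
So O(u) follows.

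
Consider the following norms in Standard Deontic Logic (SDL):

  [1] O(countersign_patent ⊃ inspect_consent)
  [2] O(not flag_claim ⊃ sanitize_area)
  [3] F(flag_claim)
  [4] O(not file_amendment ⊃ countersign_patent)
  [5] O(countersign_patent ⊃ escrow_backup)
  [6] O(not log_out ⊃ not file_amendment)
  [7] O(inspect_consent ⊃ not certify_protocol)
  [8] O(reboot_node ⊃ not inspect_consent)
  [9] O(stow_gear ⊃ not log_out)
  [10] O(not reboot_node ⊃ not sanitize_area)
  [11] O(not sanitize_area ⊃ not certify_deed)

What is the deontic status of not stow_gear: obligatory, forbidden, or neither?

Obligatory

Premise 3, F(flag_claim), is equivalent to O(not flag_claim).
With premise 2, O(not flag_claim ⊃ sanitize_area), the K-axiom yields O(sanitize_area).
The contrapositive of premise 10 (O(not reboot_node ⊃ not sanitize_area)) is O(sanitize_area ⊃ reboot_node), and O(sanitize_area) is already established, so O(reboot_node).
Premise 8 is O(reboot_node ⊃ not inspect_consent); since O(reboot_node), deontic closure gives O(not inspect_consent).
The contrapositive of premise 1 (O(countersign_patent ⊃ inspect_consent)) is O(not inspect_consent ⊃ not countersign_patent), and O(not inspect_consent) is already established, so O(not countersign_patent).
The contrapositive of premise 4 (O(not file_amendment ⊃ countersign_patent)) is O(not countersign_patent ⊃ file_amendment), and O(not countersign_patent) is already established, so O(file_amendment).
Premise 6 is O(not log_out ⊃ not file_amendment); contrapositively O(file_amendment ⊃ log_out). Since O(file_amendment) holds, K gives O(log_out).
The contrapositive of premise 9 (O(stow_gear ⊃ not log_out)) is O(log_out ⊃ not stow_gear), and O(log_out) is already established, so O(not stow_gear).
Premises 5, 7, 11 do not contribute to this derivation.
Hence not stow_gear is obligatory.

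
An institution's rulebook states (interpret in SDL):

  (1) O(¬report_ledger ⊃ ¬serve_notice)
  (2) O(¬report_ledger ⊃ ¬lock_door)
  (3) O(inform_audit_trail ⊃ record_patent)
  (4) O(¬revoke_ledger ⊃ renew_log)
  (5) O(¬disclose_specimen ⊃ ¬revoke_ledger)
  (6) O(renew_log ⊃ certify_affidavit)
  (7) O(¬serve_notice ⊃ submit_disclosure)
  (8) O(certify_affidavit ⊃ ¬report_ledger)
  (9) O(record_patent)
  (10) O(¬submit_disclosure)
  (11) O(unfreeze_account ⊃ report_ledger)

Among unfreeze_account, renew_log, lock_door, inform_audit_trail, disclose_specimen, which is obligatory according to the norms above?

disclose_specimen

From premise 10 we have O(¬submit_disclosure).
Premise 7 is O(¬serve_notice ⊃ submit_disclosure); contrapositively O(¬submit_disclosure ⊃ serve_notice). Since O(¬submit_disclosure) holds, K gives O(serve_notice).
Premise 1 is O(¬report_ledger ⊃ ¬serve_notice); contrapositively O(serve_notice ⊃ report_ledger). Since O(serve_notice) holds, K gives O(report_ledger).
Premise 8 is O(certify_affidavit ⊃ ¬report_ledger); contrapositively O(report_ledger ⊃ ¬certify_affidavit). Since O(report_ledger) holds, K gives O(¬certify_affidavit).
Premise 6 is O(renew_log ⊃ certify_affidavit); contrapositively O(¬certify_affidavit ⊃ ¬renew_log). Since O(¬certify_affidavit) holds, K gives O(¬renew_log).
The contrapositive of premise 4 (O(¬revoke_ledger ⊃ renew_log)) is O(¬renew_log ⊃ revoke_ledger), and O(¬renew_log) is already established, so O(revoke_ledger).
Premise 5 is O(¬disclose_specimen ⊃ ¬revoke_ledger); contrapositively O(revoke_ledger ⊃ disclose_specimen). Since O(revoke_ledger) holds, K gives O(disclose_specimen).
So O(disclose_specimen) holds — disclose_specimen is obligatory. None of the other listed options is made obligatory by any chain of premises.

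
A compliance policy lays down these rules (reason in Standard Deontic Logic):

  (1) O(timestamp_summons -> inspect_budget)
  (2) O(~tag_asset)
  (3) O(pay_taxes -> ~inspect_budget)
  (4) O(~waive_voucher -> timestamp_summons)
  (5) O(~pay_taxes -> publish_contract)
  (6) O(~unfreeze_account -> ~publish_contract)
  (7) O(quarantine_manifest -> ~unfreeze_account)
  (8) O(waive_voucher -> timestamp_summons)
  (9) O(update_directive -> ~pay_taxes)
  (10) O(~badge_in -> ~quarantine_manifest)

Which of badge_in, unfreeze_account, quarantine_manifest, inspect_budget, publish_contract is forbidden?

Premises 4 and 8 cover both cases: O(~waive_voucher -> timestamp_summons) and O(waive_voucher -> timestamp_summons). Since ~waive_voucher ∨ waive_voucher is a tautology, O(timestamp_summons) follows.
With premise 1, O(timestamp_summons -> inspect_budget), the K-axiom yields O(inspect_budget).
Premise 3, O(pay_taxes -> ~inspect_budget), contraposes to O(inspect_budget -> ~pay_taxes); with O(inspect_budget) we get O(~pay_taxes).
With premise 5, O(~pay_taxes -> publish_contract), the K-axiom yields O(publish_contract).
Premise 6 is O(~unfreeze_account -> ~publish_contract); contrapositively O(publish_contract -> unfreeze_account). Since O(publish_contract) holds, K gives O(unfreeze_account).
Premise 7, O(quarantine_manifest -> ~unfreeze_account), contraposes to O(unfreeze_account -> ~quarantine_manifest); with O(unfreeze_account) we get O(~quarantine_manifest).
So O(~quarantine_manifest) holds, i.e. quarantine_manifest is forbidden. None of the other listed options is forbidden under the premises.

quarantine_manifest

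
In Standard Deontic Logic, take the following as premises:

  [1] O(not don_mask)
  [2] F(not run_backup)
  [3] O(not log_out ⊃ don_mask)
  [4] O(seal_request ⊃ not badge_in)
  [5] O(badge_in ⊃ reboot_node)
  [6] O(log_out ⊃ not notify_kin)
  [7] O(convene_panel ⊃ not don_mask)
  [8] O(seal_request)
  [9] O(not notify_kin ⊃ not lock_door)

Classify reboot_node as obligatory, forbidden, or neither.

Premise 5 is O(badge_in ⊃ reboot_node), but O(badge_in) is not derivable from the premises, so it does not yield O(reboot_node).
No premise or chain of K-axiom applications forces O(reboot_node), and none forces O(not reboot_node). So reboot_node is neither obligatory nor forbidden under these norms.

Neither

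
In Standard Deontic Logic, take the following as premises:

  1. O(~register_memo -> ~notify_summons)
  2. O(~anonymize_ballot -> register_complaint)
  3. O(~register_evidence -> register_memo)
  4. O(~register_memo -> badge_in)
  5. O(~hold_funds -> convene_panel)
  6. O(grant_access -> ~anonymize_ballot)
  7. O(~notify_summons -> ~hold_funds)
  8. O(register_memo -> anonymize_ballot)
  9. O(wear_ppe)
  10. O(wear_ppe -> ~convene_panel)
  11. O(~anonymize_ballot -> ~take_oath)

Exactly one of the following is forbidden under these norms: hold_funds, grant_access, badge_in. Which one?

Premise 9 gives O(wear_ppe).
From O(wear_ppe) and premise 10, O(wear_ppe -> ~convene_panel), we obtain O(~convene_panel).
Premise 5, O(~hold_funds -> convene_panel), contraposes to O(~convene_panel -> hold_funds); with O(~convene_panel) we get O(hold_funds).
Premise 7 is O(~notify_summons -> ~hold_funds); contrapositively O(hold_funds -> notify_summons). Since O(hold_funds) holds, K gives O(notify_summons).
The contrapositive of premise 1 (O(~register_memo -> ~notify_summons)) is O(notify_summons -> register_memo), and O(notify_summons) is already established, so O(register_memo).
Premise 8 is O(register_memo -> anonymize_ballot); since O(register_memo), deontic closure gives O(anonymize_ballot).
Premise 6 is O(grant_access -> ~anonymize_ballot); contrapositively O(anonymize_ballot -> ~grant_access). Since O(anonymize_ballot) holds, K gives O(~grant_access).
So O(~grant_access) holds, i.e. grant_access is forbidden. None of the other listed options is forbidden under the premises.

grant_access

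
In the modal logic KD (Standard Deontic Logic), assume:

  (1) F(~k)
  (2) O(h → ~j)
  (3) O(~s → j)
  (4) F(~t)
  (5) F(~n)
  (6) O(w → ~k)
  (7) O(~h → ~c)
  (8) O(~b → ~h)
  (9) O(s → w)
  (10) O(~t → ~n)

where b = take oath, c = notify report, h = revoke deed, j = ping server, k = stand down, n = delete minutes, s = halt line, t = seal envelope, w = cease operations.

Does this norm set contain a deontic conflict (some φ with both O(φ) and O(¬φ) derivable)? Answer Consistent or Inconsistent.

Consistent

Premise 10 is O(~t → ~n), but O(~t) is not derivable from the premises, so it does not yield O(~n).
So O(~n) is not derivable, and the apparent clash with O(n) does not arise.
A world satisfying every obligation exists (e.g. b=false, c=false, h=false, j=true, k=true, n=true, s=false, t=true, w=false); no atom is both obligatory and forbidden, so the set is consistent.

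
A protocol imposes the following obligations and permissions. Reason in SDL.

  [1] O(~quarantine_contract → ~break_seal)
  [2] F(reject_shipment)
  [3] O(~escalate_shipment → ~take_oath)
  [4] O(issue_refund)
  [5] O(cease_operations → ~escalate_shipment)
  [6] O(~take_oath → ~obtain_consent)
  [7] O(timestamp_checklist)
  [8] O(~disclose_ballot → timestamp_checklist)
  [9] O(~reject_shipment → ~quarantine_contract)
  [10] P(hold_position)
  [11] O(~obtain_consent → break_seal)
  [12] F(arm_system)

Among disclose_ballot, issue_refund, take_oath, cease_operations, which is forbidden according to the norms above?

Premise 2, F(reject_shipment), is equivalent to O(~reject_shipment).
Premise 9 is O(~reject_shipment → ~quarantine_contract); since O(~reject_shipment), deontic closure gives O(~quarantine_contract).
Applying K to premise 1 (O(~quarantine_contract → ~break_seal)) and O(~quarantine_contract) yields O(~break_seal).
Premise 11, O(~obtain_consent → break_seal), contraposes to O(~break_seal → obtain_consent); with O(~break_seal) we get O(obtain_consent).
Premise 6, O(~take_oath → ~obtain_consent), contraposes to O(obtain_consent → take_oath); with O(obtain_consent) we get O(take_oath).
The contrapositive of premise 3 (O(~escalate_shipment → ~take_oath)) is O(take_oath → escalate_shipment), and O(take_oath) is already established, so O(escalate_shipment).
Premise 5 is O(cease_operations → ~escalate_shipment); contrapositively O(escalate_shipment → ~cease_operations). Since O(escalate_shipment) holds, K gives O(~cease_operations).
So O(~cease_operations) holds, i.e. cease_operations is forbidden. None of the other listed options is forbidden under the premises.

cease_operations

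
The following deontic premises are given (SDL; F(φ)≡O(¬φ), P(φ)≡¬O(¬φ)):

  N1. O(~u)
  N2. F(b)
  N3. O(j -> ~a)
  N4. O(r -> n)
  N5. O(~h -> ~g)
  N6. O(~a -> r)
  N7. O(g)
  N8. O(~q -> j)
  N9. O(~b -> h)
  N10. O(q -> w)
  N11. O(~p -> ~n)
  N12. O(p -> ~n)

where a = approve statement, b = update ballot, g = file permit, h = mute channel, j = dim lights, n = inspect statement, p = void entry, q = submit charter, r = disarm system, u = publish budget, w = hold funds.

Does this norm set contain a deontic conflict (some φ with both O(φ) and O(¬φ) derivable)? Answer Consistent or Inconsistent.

Consistent

Premise 5 is O(~h -> ~g), but O(~h) is not derivable from the premises, so it does not yield O(~g).
So O(~g) is not derivable, and the apparent clash with O(g) does not arise.
A world satisfying every obligation exists (e.g. a=true, b=false, g=true, h=true, j=false, n=false, p=false, q=true, r=false, u=false, w=true); no atom is both obligatory and forbidden, so the set is consistent.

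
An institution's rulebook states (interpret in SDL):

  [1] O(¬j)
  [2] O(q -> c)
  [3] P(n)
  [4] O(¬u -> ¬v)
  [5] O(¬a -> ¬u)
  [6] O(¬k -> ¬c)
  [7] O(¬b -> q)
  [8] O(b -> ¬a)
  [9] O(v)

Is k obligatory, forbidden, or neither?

Premise 9 states O(v) outright.
The contrapositive of premise 4 (O(¬u -> ¬v)) is O(v -> u), and O(v) is already established, so O(u).
Premise 5 is O(¬a -> ¬u); contrapositively O(u -> a). Since O(u) holds, K gives O(a).
The contrapositive of premise 8 (O(b -> ¬a)) is O(a -> ¬b), and O(a) is already established, so O(¬b).
Premise 7 is O(¬b -> q); since O(¬b), deontic closure gives O(q).
Premise 2 is O(q -> c); since O(q), deontic closure gives O(c).
Premise 6 is O(¬k -> ¬c); contrapositively O(c -> k). Since O(c) holds, K gives O(k).
Premises 1, 3 do not contribute to this derivation.
Hence k is obligatory.

Obligatory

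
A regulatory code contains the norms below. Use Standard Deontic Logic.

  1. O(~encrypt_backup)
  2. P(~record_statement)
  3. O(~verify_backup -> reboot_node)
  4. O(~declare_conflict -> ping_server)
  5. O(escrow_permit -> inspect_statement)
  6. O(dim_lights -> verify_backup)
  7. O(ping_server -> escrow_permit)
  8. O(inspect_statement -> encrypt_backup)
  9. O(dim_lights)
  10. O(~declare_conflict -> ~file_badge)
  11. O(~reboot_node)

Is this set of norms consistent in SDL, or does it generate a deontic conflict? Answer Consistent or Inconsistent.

Consistent

Premise 3 is O(~verify_backup -> reboot_node), but O(~verify_backup) is not derivable from the premises, so it does not yield O(reboot_node).
So O(reboot_node) is not derivable, and the apparent clash with O(~reboot_node) does not arise.
A world satisfying every obligation exists (e.g. declare_conflict=true, dim_lights=true, encrypt_backup=false, escrow_permit=false, file_badge=false, inspect_statement=false, ping_server=false, reboot_node=false, record_statement=false, verify_backup=true); no atom is both obligatory and forbidden, so the set is consistent.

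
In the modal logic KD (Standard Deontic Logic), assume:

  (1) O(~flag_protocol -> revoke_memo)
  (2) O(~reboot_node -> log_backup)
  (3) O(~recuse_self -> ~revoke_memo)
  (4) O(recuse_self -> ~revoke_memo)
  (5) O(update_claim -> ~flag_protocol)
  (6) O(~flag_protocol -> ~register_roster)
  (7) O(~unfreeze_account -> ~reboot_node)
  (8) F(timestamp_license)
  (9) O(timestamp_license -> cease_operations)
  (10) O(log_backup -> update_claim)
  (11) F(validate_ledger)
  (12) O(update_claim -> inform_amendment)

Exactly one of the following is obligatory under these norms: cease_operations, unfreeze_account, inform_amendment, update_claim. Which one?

Premises 3 and 4 are O(~recuse_self -> ~revoke_memo) and O(recuse_self -> ~revoke_memo); every ideal world satisfies ~recuse_self or recuse_self, so in either case ~revoke_memo holds — hence O(~revoke_memo).
Premise 1, O(~flag_protocol -> revoke_memo), contraposes to O(~revoke_memo -> flag_protocol); with O(~revoke_memo) we get O(flag_protocol).
Premise 5 is O(update_claim -> ~flag_protocol); contrapositively O(flag_protocol -> ~update_claim). Since O(flag_protocol) holds, K gives O(~update_claim).
Premise 10, O(log_backup -> update_claim), contraposes to O(~update_claim -> ~log_backup); with O(~update_claim) we get O(~log_backup).
Premise 2 is O(~reboot_node -> log_backup); contrapositively O(~log_backup -> reboot_node). Since O(~log_backup) holds, K gives O(reboot_node).
Premise 7, O(~unfreeze_account -> ~reboot_node), contraposes to O(reboot_node -> unfreeze_account); with O(reboot_node) we get O(unfreeze_account).
So O(unfreeze_account) holds — unfreeze_account is obligatory. None of the other listed options is made obligatory by any chain of premises.

unfreeze_account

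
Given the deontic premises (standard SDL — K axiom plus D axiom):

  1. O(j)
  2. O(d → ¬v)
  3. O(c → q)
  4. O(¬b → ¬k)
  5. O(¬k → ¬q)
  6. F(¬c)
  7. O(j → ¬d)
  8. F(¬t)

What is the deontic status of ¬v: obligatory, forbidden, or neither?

Neither

Premise 2 is O(d → ¬v), but O(d) is not derivable from the premises, so it does not yield O(¬v).
No premise or chain of K-axiom applications forces O(¬v), and none forces O(v). So ¬v is neither obligatory nor forbidden under these norms.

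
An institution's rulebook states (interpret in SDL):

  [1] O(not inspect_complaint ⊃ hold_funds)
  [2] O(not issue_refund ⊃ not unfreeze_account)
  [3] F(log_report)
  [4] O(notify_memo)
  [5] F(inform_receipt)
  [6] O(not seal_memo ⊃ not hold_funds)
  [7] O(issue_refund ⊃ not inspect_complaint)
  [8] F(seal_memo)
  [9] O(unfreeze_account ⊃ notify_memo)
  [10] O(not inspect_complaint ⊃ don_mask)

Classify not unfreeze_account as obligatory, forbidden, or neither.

Premise 8, F(seal_memo), is equivalent to O(not seal_memo).
With premise 6, O(not seal_memo ⊃ not hold_funds), the K-axiom yields O(not hold_funds).
The contrapositive of premise 1 (O(not inspect_complaint ⊃ hold_funds)) is O(not hold_funds ⊃ inspect_complaint), and O(not hold_funds) is already established, so O(inspect_complaint).
Premise 7 is O(issue_refund ⊃ not inspect_complaint); contrapositively O(inspect_complaint ⊃ not issue_refund). Since O(inspect_complaint) holds, K gives O(not issue_refund).
Premise 2 is O(not issue_refund ⊃ not unfreeze_account); since O(not issue_refund), deontic closure gives O(not unfreeze_account).
Premises 3, 4, 5, 9, 10 do not contribute to this derivation.
Hence not unfreeze_account is obligatory.

Obligatory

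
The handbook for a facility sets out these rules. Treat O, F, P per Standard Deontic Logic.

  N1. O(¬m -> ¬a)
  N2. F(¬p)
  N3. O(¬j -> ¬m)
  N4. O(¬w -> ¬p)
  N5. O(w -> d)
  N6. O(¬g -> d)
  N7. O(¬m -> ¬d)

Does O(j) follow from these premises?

Yes

Premise 2 is F(¬p), i.e. O(p).
Premise 4, O(¬w -> ¬p), contraposes to O(p -> w); with O(p) we get O(w).
With premise 5, O(w -> d), the K-axiom yields O(d).
The contrapositive of premise 7 (O(¬m -> ¬d)) is O(d -> m), and O(d) is already established, so O(m).
The contrapositive of premise 3 (O(¬j -> ¬m)) is O(m -> j), and O(m) is already established, so O(j).
Premises 1, 6 do not contribute to this derivation.
So O(j) follows.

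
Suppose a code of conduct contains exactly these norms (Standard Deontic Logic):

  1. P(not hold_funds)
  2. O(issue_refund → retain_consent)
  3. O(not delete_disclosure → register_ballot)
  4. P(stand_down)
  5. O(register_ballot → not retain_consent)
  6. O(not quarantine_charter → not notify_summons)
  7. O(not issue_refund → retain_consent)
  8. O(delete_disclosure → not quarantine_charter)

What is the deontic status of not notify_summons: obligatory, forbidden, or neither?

Obligatory

Premises 7 and 2 cover both cases: O(not issue_refund → retain_consent) and O(issue_refund → retain_consent). Since not issue_refund ∨ issue_refund is a tautology, O(retain_consent) follows.
The contrapositive of premise 5 (O(register_ballot → not retain_consent)) is O(retain_consent → not register_ballot), and O(retain_consent) is already established, so O(not register_ballot).
Premise 3 is O(not delete_disclosure → register_ballot); contrapositively O(not register_ballot → delete_disclosure). Since O(not register_ballot) holds, K gives O(delete_disclosure).
From O(delete_disclosure) and premise 8, O(delete_disclosure → not quarantine_charter), we obtain O(not quarantine_charter).
Applying K to premise 6 (O(not quarantine_charter → not notify_summons)) and O(not quarantine_charter) yields O(not notify_summons).
Premises 1, 4 do not contribute to this derivation.
Hence not notify_summons is obligatory.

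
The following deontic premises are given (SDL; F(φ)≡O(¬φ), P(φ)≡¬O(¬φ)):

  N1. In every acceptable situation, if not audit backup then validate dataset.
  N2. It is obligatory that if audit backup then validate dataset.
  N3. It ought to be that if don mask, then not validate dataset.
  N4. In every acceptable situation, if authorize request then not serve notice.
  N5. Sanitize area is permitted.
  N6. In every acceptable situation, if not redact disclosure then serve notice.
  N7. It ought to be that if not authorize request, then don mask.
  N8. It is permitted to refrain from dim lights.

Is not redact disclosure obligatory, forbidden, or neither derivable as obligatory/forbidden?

Premises 2 and 1 are O(audit_backup → validate_dataset) and O(¬audit_backup → validate_dataset); every ideal world satisfies audit_backup or ¬audit_backup, so in either case validate_dataset holds — hence O(validate_dataset).
Premise 3 is O(don_mask → ¬validate_dataset); contrapositively O(validate_dataset → ¬don_mask). Since O(validate_dataset) holds, K gives O(¬don_mask).
The contrapositive of premise 7 (O(¬authorize_request → don_mask)) is O(¬don_mask → authorize_request), and O(¬don_mask) is already established, so O(authorize_request).
Applying K to premise 4 (O(authorize_request → ¬serve_notice)) and O(authorize_request) yields O(¬serve_notice).
The contrapositive of premise 6 (O(¬redact_disclosure → serve_notice)) is O(¬serve_notice → redact_disclosure), and O(¬serve_notice) is already established, so O(redact_disclosure).
Premises 5, 8 do not contribute to this derivation.
Thus O(redact_disclosure), which is F(¬redact_disclosure): ¬redact_disclosure is forbidden.

Forbidden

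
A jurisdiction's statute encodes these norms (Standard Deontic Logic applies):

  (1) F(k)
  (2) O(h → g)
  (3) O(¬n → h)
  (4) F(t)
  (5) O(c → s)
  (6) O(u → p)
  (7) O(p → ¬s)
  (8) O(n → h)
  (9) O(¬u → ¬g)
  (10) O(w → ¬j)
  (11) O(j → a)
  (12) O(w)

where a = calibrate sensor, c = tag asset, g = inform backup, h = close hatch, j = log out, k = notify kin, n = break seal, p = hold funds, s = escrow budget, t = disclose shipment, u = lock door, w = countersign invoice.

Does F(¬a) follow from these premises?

Premise 11 is O(j → a), but O(j) is not derivable from the premises, so it does not yield O(a).
No other premise forces O(a). An ideal world satisfying every premise can still have ¬a true, so F(¬a) is not derivable.

No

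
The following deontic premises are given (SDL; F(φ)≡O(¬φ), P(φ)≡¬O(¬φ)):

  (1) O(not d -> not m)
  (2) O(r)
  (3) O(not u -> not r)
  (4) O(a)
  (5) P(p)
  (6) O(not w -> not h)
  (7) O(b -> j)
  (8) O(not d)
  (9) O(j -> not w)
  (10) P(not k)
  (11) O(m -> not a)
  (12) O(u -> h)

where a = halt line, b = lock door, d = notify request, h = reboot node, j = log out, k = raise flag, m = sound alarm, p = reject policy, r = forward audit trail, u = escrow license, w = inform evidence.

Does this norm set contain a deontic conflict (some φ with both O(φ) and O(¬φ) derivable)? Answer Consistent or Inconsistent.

Premise 11 is O(m -> not a), but O(m) is not derivable from the premises, so it does not yield O(not a).
So O(not a) is not derivable, and the apparent clash with O(a) does not arise.
A world satisfying every obligation exists (e.g. a=true, b=false, d=false, h=true, j=false, k=false, m=false, p=false, r=true, u=true, w=true); no atom is both obligatory and forbidden, so the set is consistent.

Consistent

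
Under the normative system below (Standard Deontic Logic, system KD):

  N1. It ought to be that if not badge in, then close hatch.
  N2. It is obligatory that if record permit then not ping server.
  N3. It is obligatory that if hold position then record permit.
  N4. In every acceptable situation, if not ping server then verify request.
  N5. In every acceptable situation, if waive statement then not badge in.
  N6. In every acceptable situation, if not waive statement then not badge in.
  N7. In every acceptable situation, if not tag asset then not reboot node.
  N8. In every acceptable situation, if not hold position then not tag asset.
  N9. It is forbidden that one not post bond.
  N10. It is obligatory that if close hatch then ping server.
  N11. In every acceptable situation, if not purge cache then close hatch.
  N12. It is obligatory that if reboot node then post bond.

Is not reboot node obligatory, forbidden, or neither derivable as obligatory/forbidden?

Premises 6 and 5 are O(¬waive_statement → ¬badge_in) and O(waive_statement → ¬badge_in); every ideal world satisfies ¬waive_statement or waive_statement, so in either case ¬badge_in holds — hence O(¬badge_in).
Applying K to premise 1 (O(¬badge_in → close_hatch)) and O(¬badge_in) yields O(close_hatch).
With premise 10, O(close_hatch → ping_server), the K-axiom yields O(ping_server).
Premise 2 is O(record_permit → ¬ping_server); contrapositively O(ping_server → ¬record_permit). Since O(ping_server) holds, K gives O(¬record_permit).
Premise 3, O(hold_position → record_permit), contraposes to O(¬record_permit → ¬hold_position); with O(¬record_permit) we get O(¬hold_position).
Premise 8 is O(¬hold_position → ¬tag_asset); since O(¬hold_position), deontic closure gives O(¬tag_asset).
With premise 7, O(¬tag_asset → ¬reboot_node), the K-axiom yields O(¬reboot_node).
Premises 4, 9, 11, 12 do not contribute to this derivation.
Hence ¬reboot_node is obligatory.

Obligatory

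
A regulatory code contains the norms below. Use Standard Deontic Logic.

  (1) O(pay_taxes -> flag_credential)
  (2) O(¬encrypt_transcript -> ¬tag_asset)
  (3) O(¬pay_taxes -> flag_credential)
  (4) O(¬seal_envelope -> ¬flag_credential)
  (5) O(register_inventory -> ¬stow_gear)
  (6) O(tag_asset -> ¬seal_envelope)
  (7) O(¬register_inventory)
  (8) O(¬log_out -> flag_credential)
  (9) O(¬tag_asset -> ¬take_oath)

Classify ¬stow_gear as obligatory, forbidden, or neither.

Premise 5 is O(register_inventory -> ¬stow_gear), but O(register_inventory) is not derivable from the premises, so it does not yield O(¬stow_gear).
No premise or chain of K-axiom applications forces O(¬stow_gear), and none forces O(stow_gear). So ¬stow_gear is neither obligatory nor forbidden under these norms.

Neither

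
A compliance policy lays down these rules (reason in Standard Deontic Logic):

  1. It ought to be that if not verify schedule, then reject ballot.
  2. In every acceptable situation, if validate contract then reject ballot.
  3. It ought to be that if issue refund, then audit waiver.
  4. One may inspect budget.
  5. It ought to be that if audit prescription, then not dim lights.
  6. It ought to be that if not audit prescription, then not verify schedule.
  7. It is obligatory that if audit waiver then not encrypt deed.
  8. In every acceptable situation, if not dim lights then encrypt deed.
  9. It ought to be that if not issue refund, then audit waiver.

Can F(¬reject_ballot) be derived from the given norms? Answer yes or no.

Yes

Premises 9 and 3 cover both cases: O(¬issue_refund → audit_waiver) and O(issue_refund → audit_waiver). Since ¬issue_refund ∨ issue_refund is a tautology, O(audit_waiver) follows.
With premise 7, O(audit_waiver → ¬encrypt_deed), the K-axiom yields O(¬encrypt_deed).
Premise 8, O(¬dim_lights → encrypt_deed), contraposes to O(¬encrypt_deed → dim_lights); with O(¬encrypt_deed) we get O(dim_lights).
Premise 5, O(audit_prescription → ¬dim_lights), contraposes to O(dim_lights → ¬audit_prescription); with O(dim_lights) we get O(¬audit_prescription).
With premise 6, O(¬audit_prescription → ¬verify_schedule), the K-axiom yields O(¬verify_schedule).
Applying K to premise 1 (O(¬verify_schedule → reject_ballot)) and O(¬verify_schedule) yields O(reject_ballot).
Premises 2, 4 do not contribute to this derivation.
So O(reject_ballot) holds, i.e. F(¬reject_ballot). The claim follows.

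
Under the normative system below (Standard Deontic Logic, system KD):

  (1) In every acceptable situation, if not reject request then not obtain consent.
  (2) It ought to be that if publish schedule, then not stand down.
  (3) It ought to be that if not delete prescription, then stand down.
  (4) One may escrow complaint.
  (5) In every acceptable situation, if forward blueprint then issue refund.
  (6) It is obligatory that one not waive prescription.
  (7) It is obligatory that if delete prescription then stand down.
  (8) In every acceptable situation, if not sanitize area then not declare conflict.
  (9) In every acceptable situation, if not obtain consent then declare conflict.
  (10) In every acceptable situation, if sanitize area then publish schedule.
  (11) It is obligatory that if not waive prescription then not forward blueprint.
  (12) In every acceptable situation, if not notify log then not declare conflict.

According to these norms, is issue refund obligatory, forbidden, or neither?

Premise 5 is O(forward_blueprint → issue_refund), but O(forward_blueprint) is not derivable from the premises, so it does not yield O(issue_refund).
No premise or chain of K-axiom applications forces O(issue_refund), and none forces O(¬issue_refund). So issue_refund is neither obligatory nor forbidden under these norms.

Neither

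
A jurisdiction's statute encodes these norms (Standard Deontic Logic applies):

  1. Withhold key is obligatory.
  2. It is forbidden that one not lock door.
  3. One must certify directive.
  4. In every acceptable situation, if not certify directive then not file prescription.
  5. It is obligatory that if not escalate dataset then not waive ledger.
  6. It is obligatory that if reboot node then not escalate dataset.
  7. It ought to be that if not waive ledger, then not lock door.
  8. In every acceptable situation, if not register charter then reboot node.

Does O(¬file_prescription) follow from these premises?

No

Premise 4 is O(¬certify_directive → ¬file_prescription), but O(¬certify_directive) is not derivable from the premises, so it does not yield O(¬file_prescription).
No other premise forces O(¬file_prescription). An ideal world satisfying every premise can still have ¬file_prescription false, so O(¬file_prescription) is not derivable.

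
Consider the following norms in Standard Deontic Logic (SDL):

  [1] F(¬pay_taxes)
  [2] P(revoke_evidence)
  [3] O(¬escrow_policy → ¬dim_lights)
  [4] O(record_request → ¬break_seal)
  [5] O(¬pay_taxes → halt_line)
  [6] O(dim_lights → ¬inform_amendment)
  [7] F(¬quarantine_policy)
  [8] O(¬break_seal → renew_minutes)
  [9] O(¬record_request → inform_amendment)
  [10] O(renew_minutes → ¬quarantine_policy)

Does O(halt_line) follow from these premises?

No

Premise 5 is O(¬pay_taxes → halt_line), but O(¬pay_taxes) is not derivable from the premises, so it does not yield O(halt_line).
No other premise forces O(halt_line). An ideal world satisfying every premise can still have halt_line false, so O(halt_line) is not derivable.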